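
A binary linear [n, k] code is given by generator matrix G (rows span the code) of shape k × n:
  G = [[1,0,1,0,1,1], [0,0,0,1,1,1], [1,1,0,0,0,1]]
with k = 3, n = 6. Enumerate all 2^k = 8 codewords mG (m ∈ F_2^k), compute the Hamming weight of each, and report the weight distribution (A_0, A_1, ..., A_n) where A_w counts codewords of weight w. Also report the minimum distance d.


Weight distribution: A_0 = 1, A_3 = 4, A_4 = 3. Minimum distance d = 3.

Enumerate all 2^3 = 8 messages m ∈ F_2^3.
For each, compute codeword c = mG in F_2^6, then tally its weight.
  m = 000 → c = 000000, weight = 0.
  m = 100 → c = 101011, weight = 4.
  m = 010 → c = 000111, weight = 3.
  m = 110 → c = 101100, weight = 3.
  m = 001 → c = 110001, weight = 3.
  m = 101 → c = 011010, weight = 3.
  m = 011 → c = 110110, weight = 4.
  m = 111 → c = 011101, weight = 4.
Tally weights:
  weight 0: 1 codewords.
  weight 3: 4 codewords.
  weight 4: 3 codewords.
Minimum distance d = smallest w > 0 with A_w > 0 = 3.
Sanity: Σ A_w = 8 = 2^3 = 8 ✓.


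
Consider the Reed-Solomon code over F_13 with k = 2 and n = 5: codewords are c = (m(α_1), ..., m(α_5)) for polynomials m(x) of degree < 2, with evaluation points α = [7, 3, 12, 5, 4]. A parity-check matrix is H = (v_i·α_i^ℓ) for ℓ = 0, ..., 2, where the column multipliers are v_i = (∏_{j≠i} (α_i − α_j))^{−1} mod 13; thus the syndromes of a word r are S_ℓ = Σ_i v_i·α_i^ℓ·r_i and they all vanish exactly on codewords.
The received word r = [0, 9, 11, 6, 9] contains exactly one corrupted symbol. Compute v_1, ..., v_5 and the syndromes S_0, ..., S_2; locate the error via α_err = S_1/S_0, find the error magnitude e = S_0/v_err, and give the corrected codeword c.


S = (7, 8, 11), error at position 2, error magnitude e = 10, c = [0, 12, 11, 6, 9].

Step 1: column multipliers v_i = (∏_{j≠i}(α_i − α_j))^{−1} mod 13.
  i = 1 (α = 7): (7−3)(7−12)(7−5)(7−4) = 4·(−5)·2·3 = −120 ≡ 10, so v_1 = 10^{−1} = 4 (mod 13).
  i = 2 (α = 3): (3−7)(3−12)(3−5)(3−4) = (−4)·(−9)·(−2)·(−1) = 72 ≡ 7, so v_2 = 7^{−1} = 2 (mod 13).
  i = 3 (α = 12): (12−7)(12−3)(12−5)(12−4) = 5·9·7·8 = 2520 ≡ 11, so v_3 = 11^{−1} = 6 (mod 13).
  i = 4 (α = 5): (5−7)(5−3)(5−12)(5−4) = (−2)·2·(−7)·1 = 28 ≡ 2, so v_4 = 2^{−1} = 7 (mod 13).
  i = 5 (α = 4): (4−7)(4−3)(4−12)(4−5) = (−3)·1·(−8)·(−1) = −24 ≡ 2, so v_5 = 2^{−1} = 7 (mod 13).
  v = [4, 2, 6, 7, 7].
Step 2: syndromes of r = [0, 9, 11, 6, 9] (all sums mod 13).
  S_0 = Σ v_i r_i = 4·0 + 2·9 + 6·11 + 7·6 + 7·9 = 189 ≡ 7.
  S_1 = Σ v_i α_i r_i = 4·7·0 + 2·3·9 + 6·12·11 + 7·5·6 + 7·4·9 = 1308 ≡ 8.
  α_i^2 mod 13 = [10, 9, 1, 12, 3].
  S_2 = Σ v_i α_i^2 r_i = 4·10·0 + 2·9·9 + 6·1·11 + 7·12·6 + 7·3·9 = 921 ≡ 11.
  S = (7, 8, 11) ≠ 0, so r is not a codeword (an error is present).
Step 3: locate the error. For a single error e at position i, S_ℓ = v_i·e·α_i^ℓ, so α_err = S_1/S_0.
  S_0^{−1} = 7^{−1} = 2 (mod 13), so α_err = 8·2 = 16 ≡ 3 = α_2. Error position i = 2.
  Consistency check: S_2/S_1 = 11·5 = 55 ≡ 3 = α_err ✓ (single-error assumption holds).
Step 4: error magnitude e = S_0/v_2 = S_0·∏_{j≠2}(α_2 − α_j) = 7·7 = 49 ≡ 10 (mod 13).
Step 5: correct position 2: c_2 = r_2 − e = 9 − 10 ≡ 12 (mod 13). Hence c = [0, 12, 11, 6, 9].
  Check: interpolating c through the α_i gives m(x) = 8 + 10·x (degree < 2) with m(α_i) = c_i for every i, so c is indeed a codeword.


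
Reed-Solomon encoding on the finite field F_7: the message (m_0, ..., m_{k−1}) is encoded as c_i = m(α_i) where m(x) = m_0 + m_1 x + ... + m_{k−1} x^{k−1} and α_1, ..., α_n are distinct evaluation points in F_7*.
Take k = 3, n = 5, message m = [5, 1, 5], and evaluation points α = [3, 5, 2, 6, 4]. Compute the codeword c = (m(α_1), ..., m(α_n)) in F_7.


c = [4, 2, 6, 2, 5]

Message polynomial: m(x) = 5 + 1·x + 5·x^2 (mod 7).
For each evaluation point α_i, compute m(α_i) mod 7:
  α_1 = 3: Horner steps 5 → 2 → 4, so m(3) = 4.
  α_2 = 5: Horner steps 5 → 5 → 2, so m(5) = 2.
  α_3 = 2: Horner steps 5 → 4 → 6, so m(2) = 6.
  α_4 = 6: Horner steps 5 → 3 → 2, so m(6) = 2.
  α_5 = 4: Horner steps 5 → 0 → 5, so m(4) = 5.
Codeword c = [4, 2, 6, 2, 5] ∈ F_7^5.


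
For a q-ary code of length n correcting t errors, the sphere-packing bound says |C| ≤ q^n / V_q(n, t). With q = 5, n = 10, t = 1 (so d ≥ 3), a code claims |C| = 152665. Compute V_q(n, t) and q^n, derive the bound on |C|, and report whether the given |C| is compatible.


V_q(n, t) = 41, q^n = 9765625, Hamming bound = 238185, |C| = 152665 ≤ bound (satisfied).

Step 1: Compute V_q(n, t) = Σ_{j=0}^1 C(n, j) (q−1)^j.
  j = 0: C(10,0)·(4)^0 = 1·1 = 1.
  j = 1: C(10,1)·(4)^1 = 10·4 = 40.
  V_q(n, t) = 1 + 40 = 41.
Step 2: q^n = 5^10 = 9765625.
Step 3: Hamming bound ⌊q^n / V_q(n,t)⌋ = ⌊9765625/41⌋ = 238185.
Step 4: Compare |C| = 152665 to 238185: satisfied.
The claimed |C| lies below the Hamming bound.


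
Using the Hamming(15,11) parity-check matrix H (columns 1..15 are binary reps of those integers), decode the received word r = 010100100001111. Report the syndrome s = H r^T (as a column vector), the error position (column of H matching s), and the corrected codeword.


s = (0, 0, 0, 1)^T, error position = 1, corrected codeword c = 110100100001111

Compute s = H r^T mod 2 one row at a time:
  s_1 = 0 + 0 + 0 + 0 + 1 + 1 + 1 + 1 = 4 ≡ 0 (mod 2).
  s_2 = 1 + 0 + 0 + 1 + 1 + 1 + 1 + 1 = 6 ≡ 0 (mod 2).
  s_3 = 1 + 0 + 0 + 1 + 0 + 0 + 1 + 1 = 4 ≡ 0 (mod 2).
  s_4 = 0 + 0 + 0 + 1 + 0 + 0 + 1 + 1 = 3 ≡ 1 (mod 2).
s = (0, 0, 0, 1)^T — this equals column 1 of H (binary 0001), so error is at position 1.
Correct: flip bit 1 of r = 010100100001111 to get c = 110100100001111.


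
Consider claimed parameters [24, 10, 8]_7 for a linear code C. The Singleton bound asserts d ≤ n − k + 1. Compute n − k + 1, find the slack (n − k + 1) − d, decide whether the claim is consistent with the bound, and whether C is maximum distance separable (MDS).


Singleton RHS = n − k + 1 = 15, slack = 7, bound satisfied, not MDS.

Singleton bound: d ≤ n − k + 1.
Here n = 24, k = 10, so n − k + 1 = 15.
Given d = 8, check d ≤ 15: YES.
Slack = (n − k + 1) − d = 7.
The code is NOT MDS (slack = 7 > 0).
Description: the claimed parameters are [24, 10, 8]_7; such a code would be non-MDS.


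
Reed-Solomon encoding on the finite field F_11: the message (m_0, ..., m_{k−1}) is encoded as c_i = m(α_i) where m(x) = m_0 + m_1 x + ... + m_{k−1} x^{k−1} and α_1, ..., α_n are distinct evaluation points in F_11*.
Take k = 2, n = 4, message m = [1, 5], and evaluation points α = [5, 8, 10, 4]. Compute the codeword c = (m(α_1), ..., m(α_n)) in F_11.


c = [4, 8, 7, 10]

Message polynomial: m(x) = 1 + 5·x (mod 11).
For each evaluation point α_i, compute m(α_i) mod 11:
  α_1 = 5: Horner steps 5 → 4, so m(5) = 4.
  α_2 = 8: Horner steps 5 → 8, so m(8) = 8.
  α_3 = 10: Horner steps 5 → 7, so m(10) = 7.
  α_4 = 4: Horner steps 5 → 10, so m(4) = 10.
Codeword c = [4, 8, 7, 10] ∈ F_11^4.


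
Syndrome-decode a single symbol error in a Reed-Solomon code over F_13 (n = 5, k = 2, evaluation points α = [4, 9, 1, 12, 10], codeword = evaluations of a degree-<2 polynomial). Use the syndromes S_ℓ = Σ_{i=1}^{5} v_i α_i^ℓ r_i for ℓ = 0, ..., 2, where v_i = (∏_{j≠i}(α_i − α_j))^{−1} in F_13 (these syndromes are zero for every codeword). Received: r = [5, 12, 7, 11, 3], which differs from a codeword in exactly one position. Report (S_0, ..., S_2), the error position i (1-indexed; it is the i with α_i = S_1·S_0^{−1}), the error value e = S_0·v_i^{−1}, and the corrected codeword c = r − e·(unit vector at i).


S = (4, 4, 4), error at position 3, error magnitude e = 1, c = [5, 12, 6, 11, 3].

Step 1: column multipliers v_i = (∏_{j≠i}(α_i − α_j))^{−1} mod 13.
  i = 1 (α = 4): (4−9)(4−1)(4−12)(4−10) = (−5)·3·(−8)·(−6) = −720 ≡ 8, so v_1 = 8^{−1} = 5 (mod 13).
  i = 2 (α = 9): (9−4)(9−1)(9−12)(9−10) = 5·8·(−3)·(−1) = 120 ≡ 3, so v_2 = 3^{−1} = 9 (mod 13).
  i = 3 (α = 1): (1−4)(1−9)(1−12)(1−10) = (−3)·(−8)·(−11)·(−9) = 2376 ≡ 10, so v_3 = 10^{−1} = 4 (mod 13).
  i = 4 (α = 12): (12−4)(12−9)(12−1)(12−10) = 8·3·11·2 = 528 ≡ 8, so v_4 = 8^{−1} = 5 (mod 13).
  i = 5 (α = 10): (10−4)(10−9)(10−1)(10−12) = 6·1·9·(−2) = −108 ≡ 9, so v_5 = 9^{−1} = 3 (mod 13).
  v = [5, 9, 4, 5, 3].
Step 2: syndromes of r = [5, 12, 7, 11, 3] (all sums mod 13).
  S_0 = Σ v_i r_i = 5·5 + 9·12 + 4·7 + 5·11 + 3·3 = 225 ≡ 4.
  S_1 = Σ v_i α_i r_i = 5·4·5 + 9·9·12 + 4·1·7 + 5·12·11 + 3·10·3 = 1850 ≡ 4.
  α_i^2 mod 13 = [3, 3, 1, 1, 9].
  S_2 = Σ v_i α_i^2 r_i = 5·3·5 + 9·3·12 + 4·1·7 + 5·1·11 + 3·9·3 = 563 ≡ 4.
  S = (4, 4, 4) ≠ 0, so r is not a codeword (an error is present).
Step 3: locate the error. For a single error e at position i, S_ℓ = v_i·e·α_i^ℓ, so α_err = S_1/S_0.
  S_0^{−1} = 4^{−1} = 10 (mod 13), so α_err = 4·10 = 40 ≡ 1 = α_3. Error position i = 3.
  Consistency check: S_2/S_1 = 4·10 = 40 ≡ 1 = α_err ✓ (single-error assumption holds).
Step 4: error magnitude e = S_0/v_3 = S_0·∏_{j≠3}(α_3 − α_j) = 4·10 = 40 ≡ 1 (mod 13).
Step 5: correct position 3: c_3 = r_3 − e = 7 − 1 ≡ 6 (mod 13). Hence c = [5, 12, 6, 11, 3].
  Check: interpolating c through the α_i gives m(x) = 2 + 4·x (degree < 2) with m(α_i) = c_i for every i, so c is indeed a codeword.


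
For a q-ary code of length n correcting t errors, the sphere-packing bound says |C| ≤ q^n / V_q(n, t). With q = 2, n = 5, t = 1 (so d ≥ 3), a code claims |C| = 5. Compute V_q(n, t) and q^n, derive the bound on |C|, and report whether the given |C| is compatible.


V_q(n, t) = 6, q^n = 32, Hamming bound = 5, |C| = 5 ≤ bound (satisfied).

Step 1: Compute V_q(n, t) = Σ_{j=0}^1 C(n, j) (q−1)^j.
  j = 0: C(5,0)·(1)^0 = 1·1 = 1.
  j = 1: C(5,1)·(1)^1 = 5·1 = 5.
  V_q(n, t) = 1 + 5 = 6.
Step 2: q^n = 2^5 = 32.
Step 3: Hamming bound ⌊q^n / V_q(n,t)⌋ = ⌊32/6⌋ = 5.
Step 4: Compare |C| = 5 to 5: satisfied.
The claimed |C| lies at the Hamming bound (tight).


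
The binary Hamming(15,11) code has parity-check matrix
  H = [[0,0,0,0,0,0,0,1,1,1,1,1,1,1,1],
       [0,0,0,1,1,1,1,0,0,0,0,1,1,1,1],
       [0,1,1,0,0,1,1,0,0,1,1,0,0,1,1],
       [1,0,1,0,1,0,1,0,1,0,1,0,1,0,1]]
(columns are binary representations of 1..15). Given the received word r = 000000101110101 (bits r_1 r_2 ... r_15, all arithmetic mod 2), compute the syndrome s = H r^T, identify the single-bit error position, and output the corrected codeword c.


s = (1, 1, 0, 1)^T, error position = 13, corrected codeword c = 000000101110001

Compute s = H r^T mod 2 one row at a time:
  s_1 = 0 + 1 + 1 + 1 + 0 + 1 + 0 + 1 = 5 ≡ 1 (mod 2).
  s_2 = 0 + 0 + 0 + 1 + 0 + 1 + 0 + 1 = 3 ≡ 1 (mod 2).
  s_3 = 0 + 0 + 0 + 1 + 1 + 1 + 0 + 1 = 4 ≡ 0 (mod 2).
  s_4 = 0 + 0 + 0 + 1 + 1 + 1 + 1 + 1 = 5 ≡ 1 (mod 2).
s = (1, 1, 0, 1)^T — this equals column 13 of H (binary 1101), so error is at position 13.
Correct: flip bit 13 of r = 000000101110101 to get c = 000000101110001.


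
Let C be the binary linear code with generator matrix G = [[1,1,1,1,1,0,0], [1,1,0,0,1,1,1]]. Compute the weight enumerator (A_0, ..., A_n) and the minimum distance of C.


Weight distribution: A_0 = 1, A_4 = 1, A_5 = 2. Minimum distance d = 4.

Enumerate all 2^2 = 4 messages m ∈ F_2^2.
For each, compute codeword c = mG in F_2^7, then tally its weight.
  m = 00 → c = 0000000, weight = 0.
  m = 10 → c = 1111100, weight = 5.
  m = 01 → c = 1100111, weight = 5.
  m = 11 → c = 0011011, weight = 4.
Tally weights:
  weight 0: 1 codewords.
  weight 4: 1 codewords.
  weight 5: 2 codewords.
Minimum distance d = smallest w > 0 with A_w > 0 = 4.
Sanity: Σ A_w = 4 = 2^2 = 4 ✓.


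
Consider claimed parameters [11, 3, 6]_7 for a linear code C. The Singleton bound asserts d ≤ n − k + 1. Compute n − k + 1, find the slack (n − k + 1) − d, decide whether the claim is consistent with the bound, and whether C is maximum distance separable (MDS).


Singleton RHS = n − k + 1 = 9, slack = 3, bound satisfied, not MDS.

Singleton bound: d ≤ n − k + 1.
Here n = 11, k = 3, so n − k + 1 = 9.
Given d = 6, check d ≤ 9: YES.
Slack = (n − k + 1) − d = 3.
The code is NOT MDS (slack = 3 > 0).
Description: the claimed parameters are [11, 3, 6]_7; such a code would be non-MDS.


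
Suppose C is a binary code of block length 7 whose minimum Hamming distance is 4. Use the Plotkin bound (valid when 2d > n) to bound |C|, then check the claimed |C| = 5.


Plotkin bound M ≤ 8; given |C| = 5 ≤ bound (satisfied).

Check applicability: 2d = 8, n = 7.
2d − n = 1 > 0, so Plotkin applies.
Compute d/(2d−n) = 4/1 ≈ 4.0000.
⌊d/(2d−n)⌋ = 4.
Plotkin bound: M ≤ 2·4 = 8.
Given |C| = 5, check: satisfied.
This |C| is below the Plotkin bound.


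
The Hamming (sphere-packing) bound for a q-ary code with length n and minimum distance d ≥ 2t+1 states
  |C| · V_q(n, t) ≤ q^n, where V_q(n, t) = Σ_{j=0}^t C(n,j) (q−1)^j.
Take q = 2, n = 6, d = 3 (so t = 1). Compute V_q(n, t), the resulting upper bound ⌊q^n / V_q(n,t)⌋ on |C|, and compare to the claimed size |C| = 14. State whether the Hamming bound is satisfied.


V_q(n, t) = 7, q^n = 64, Hamming bound = 9, |C| = 14 > bound (violated).

Step 1: Compute V_q(n, t) = Σ_{j=0}^1 C(n, j) (q−1)^j.
  j = 0: C(6,0)·(1)^0 = 1·1 = 1.
  j = 1: C(6,1)·(1)^1 = 6·1 = 6.
  V_q(n, t) = 1 + 6 = 7.
Step 2: q^n = 2^6 = 64.
Step 3: Hamming bound ⌊q^n / V_q(n,t)⌋ = ⌊64/7⌋ = 9.
Step 4: Compare |C| = 14 to 9: violated.
The claimed |C| lies above the Hamming bound, so no 2-ary code of length 6 with d ≥ 3 can have 14 codewords.


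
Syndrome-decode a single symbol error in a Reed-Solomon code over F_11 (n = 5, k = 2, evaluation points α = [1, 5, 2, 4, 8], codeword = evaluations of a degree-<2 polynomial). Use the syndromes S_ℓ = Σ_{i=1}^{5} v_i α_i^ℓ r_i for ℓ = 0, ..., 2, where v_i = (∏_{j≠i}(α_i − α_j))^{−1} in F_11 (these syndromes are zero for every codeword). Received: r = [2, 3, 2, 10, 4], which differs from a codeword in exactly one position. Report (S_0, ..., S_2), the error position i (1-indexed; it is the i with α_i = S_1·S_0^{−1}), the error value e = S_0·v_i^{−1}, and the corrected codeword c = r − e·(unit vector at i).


S = (10, 10, 10), error at position 1, error magnitude e = 4, c = [9, 3, 2, 10, 4].

Step 1: column multipliers v_i = (∏_{j≠i}(α_i − α_j))^{−1} mod 11.
  i = 1 (α = 1): (1−5)(1−2)(1−4)(1−8) = (−4)·(−1)·(−3)·(−7) = 84 ≡ 7, so v_1 = 7^{−1} = 8 (mod 11).
  i = 2 (α = 5): (5−1)(5−2)(5−4)(5−8) = 4·3·1·(−3) = −36 ≡ 8, so v_2 = 8^{−1} = 7 (mod 11).
  i = 3 (α = 2): (2−1)(2−5)(2−4)(2−8) = 1·(−3)·(−2)·(−6) = −36 ≡ 8, so v_3 = 8^{−1} = 7 (mod 11).
  i = 4 (α = 4): (4−1)(4−5)(4−2)(4−8) = 3·(−1)·2·(−4) = 24 ≡ 2, so v_4 = 2^{−1} = 6 (mod 11).
  i = 5 (α = 8): (8−1)(8−5)(8−2)(8−4) = 7·3·6·4 = 504 ≡ 9, so v_5 = 9^{−1} = 5 (mod 11).
  v = [8, 7, 7, 6, 5].
Step 2: syndromes of r = [2, 3, 2, 10, 4] (all sums mod 11).
  S_0 = Σ v_i r_i = 8·2 + 7·3 + 7·2 + 6·10 + 5·4 = 131 ≡ 10.
  S_1 = Σ v_i α_i r_i = 8·1·2 + 7·5·3 + 7·2·2 + 6·4·10 + 5·8·4 = 549 ≡ 10.
  α_i^2 mod 11 = [1, 3, 4, 5, 9].
  S_2 = Σ v_i α_i^2 r_i = 8·1·2 + 7·3·3 + 7·4·2 + 6·5·10 + 5·9·4 = 615 ≡ 10.
  S = (10, 10, 10) ≠ 0, so r is not a codeword (an error is present).
Step 3: locate the error. For a single error e at position i, S_ℓ = v_i·e·α_i^ℓ, so α_err = S_1/S_0.
  S_0^{−1} = 10^{−1} = 10 (mod 11), so α_err = 10·10 = 100 ≡ 1 = α_1. Error position i = 1.
  Consistency check: S_2/S_1 = 10·10 = 100 ≡ 1 = α_err ✓ (single-error assumption holds).
Step 4: error magnitude e = S_0/v_1 = S_0·∏_{j≠1}(α_1 − α_j) = 10·7 = 70 ≡ 4 (mod 11).
Step 5: correct position 1: c_1 = r_1 − e = 2 − 4 ≡ 9 (mod 11). Hence c = [9, 3, 2, 10, 4].
  Check: interpolating c through the α_i gives m(x) = 5 + 4·x (degree < 2) with m(α_i) = c_i for every i, so c is indeed a codeword.


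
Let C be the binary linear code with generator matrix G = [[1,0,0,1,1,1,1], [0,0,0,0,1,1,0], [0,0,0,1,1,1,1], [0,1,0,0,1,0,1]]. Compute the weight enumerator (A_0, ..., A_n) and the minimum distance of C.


Weight distribution: A_0 = 1, A_1 = 1, A_2 = 2, A_3 = 6, A_4 = 5, A_5 = 1. Minimum distance d = 1.

Enumerate all 2^4 = 16 messages m ∈ F_2^4.
For each, compute codeword c = mG in F_2^7, then tally its weight.
  m = 0000 → c = 0000000, weight = 0.
  m = 1000 → c = 1001111, weight = 5.
  m = 0100 → c = 0000110, weight = 2.
  m = 1100 → c = 1001001, weight = 3.
  m = 0010 → c = 0001111, weight = 4.
  m = 1010 → c = 1000000, weight = 1.
  m = 0110 → c = 0001001, weight = 2.
  m = 1110 → c = 1000110, weight = 3.
  m = 0001 → c = 0100101, weight = 3.
  m = 1001 → c = 1101010, weight = 4.
  m = 0101 → c = 0100011, weight = 3.
  m = 1101 → c = 1101100, weight = 4.
  m = 0011 → c = 0101010, weight = 3.
  m = 1011 → c = 1100101, weight = 4.
  m = 0111 → c = 0101100, weight = 3.
  m = 1111 → c = 1100011, weight = 4.
Tally weights:
  weight 0: 1 codewords.
  weight 1: 1 codewords.
  weight 2: 2 codewords.
  weight 3: 6 codewords.
  weight 4: 5 codewords.
  weight 5: 1 codewords.
Minimum distance d = smallest w > 0 with A_w > 0 = 1.
Sanity: Σ A_w = 16 = 2^4 = 16 ✓.


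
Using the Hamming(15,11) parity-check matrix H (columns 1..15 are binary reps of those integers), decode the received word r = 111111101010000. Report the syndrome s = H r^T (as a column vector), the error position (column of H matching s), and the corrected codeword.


s = (0, 0, 1, 0)^T, error position = 2, corrected codeword c = 101111101010000

Compute s = H r^T mod 2 one row at a time:
  s_1 = 0 + 1 + 0 + 1 + 0 + 0 + 0 + 0 = 2 ≡ 0 (mod 2).
  s_2 = 1 + 1 + 1 + 1 + 0 + 0 + 0 + 0 = 4 ≡ 0 (mod 2).
  s_3 = 1 + 1 + 1 + 1 + 0 + 1 + 0 + 0 = 5 ≡ 1 (mod 2).
  s_4 = 1 + 1 + 1 + 1 + 1 + 1 + 0 + 0 = 6 ≡ 0 (mod 2).
s = (0, 0, 1, 0)^T — this equals column 2 of H (binary 0010), so error is at position 2.
Correct: flip bit 2 of r = 111111101010000 to get c = 101111101010000.


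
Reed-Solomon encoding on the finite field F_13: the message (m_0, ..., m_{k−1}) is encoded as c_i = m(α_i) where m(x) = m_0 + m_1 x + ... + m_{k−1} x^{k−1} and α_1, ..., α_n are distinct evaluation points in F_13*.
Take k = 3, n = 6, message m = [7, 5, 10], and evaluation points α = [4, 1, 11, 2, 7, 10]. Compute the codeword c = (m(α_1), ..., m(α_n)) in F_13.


c = [5, 9, 11, 5, 12, 4]

Message polynomial: m(x) = 7 + 5·x + 10·x^2 (mod 13).
For each evaluation point α_i, compute m(α_i) mod 13:
  α_1 = 4: Horner steps 10 → 6 → 5, so m(4) = 5.
  α_2 = 1: Horner steps 10 → 2 → 9, so m(1) = 9.
  α_3 = 11: Horner steps 10 → 11 → 11, so m(11) = 11.
  α_4 = 2: Horner steps 10 → 12 → 5, so m(2) = 5.
  α_5 = 7: Horner steps 10 → 10 → 12, so m(7) = 12.
  α_6 = 10: Horner steps 10 → 1 → 4, so m(10) = 4.
Codeword c = [5, 9, 11, 5, 12, 4] ∈ F_13^6.


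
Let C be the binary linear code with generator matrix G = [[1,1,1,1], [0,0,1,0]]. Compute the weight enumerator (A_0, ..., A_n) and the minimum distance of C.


Weight distribution: A_0 = 1, A_1 = 1, A_3 = 1, A_4 = 1. Minimum distance d = 1.

Enumerate all 2^2 = 4 messages m ∈ F_2^2.
For each, compute codeword c = mG in F_2^4, then tally its weight.
  m = 00 → c = 0000, weight = 0.
  m = 10 → c = 1111, weight = 4.
  m = 01 → c = 0010, weight = 1.
  m = 11 → c = 1101, weight = 3.
Tally weights:
  weight 0: 1 codewords.
  weight 1: 1 codewords.
  weight 3: 1 codewords.
  weight 4: 1 codewords.
Minimum distance d = smallest w > 0 with A_w > 0 = 1.
Sanity: Σ A_w = 4 = 2^2 = 4 ✓.


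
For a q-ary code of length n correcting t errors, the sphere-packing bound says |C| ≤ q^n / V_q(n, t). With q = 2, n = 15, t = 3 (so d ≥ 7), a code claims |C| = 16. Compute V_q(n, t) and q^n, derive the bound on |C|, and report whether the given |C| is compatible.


V_q(n, t) = 576, q^n = 32768, Hamming bound = 56, |C| = 16 ≤ bound (satisfied).

Step 1: Compute V_q(n, t) = Σ_{j=0}^3 C(n, j) (q−1)^j.
  j = 0: C(15,0)·(1)^0 = 1·1 = 1.
  j = 1: C(15,1)·(1)^1 = 15·1 = 15.
  j = 2: C(15,2)·(1)^2 = 105·1 = 105.
  j = 3: C(15,3)·(1)^3 = 455·1 = 455.
  V_q(n, t) = 1 + 15 + 105 + 455 = 576.
Step 2: q^n = 2^15 = 32768.
Step 3: Hamming bound ⌊q^n / V_q(n,t)⌋ = ⌊32768/576⌋ = 56.
Step 4: Compare |C| = 16 to 56: satisfied.
The claimed |C| lies below the Hamming bound.


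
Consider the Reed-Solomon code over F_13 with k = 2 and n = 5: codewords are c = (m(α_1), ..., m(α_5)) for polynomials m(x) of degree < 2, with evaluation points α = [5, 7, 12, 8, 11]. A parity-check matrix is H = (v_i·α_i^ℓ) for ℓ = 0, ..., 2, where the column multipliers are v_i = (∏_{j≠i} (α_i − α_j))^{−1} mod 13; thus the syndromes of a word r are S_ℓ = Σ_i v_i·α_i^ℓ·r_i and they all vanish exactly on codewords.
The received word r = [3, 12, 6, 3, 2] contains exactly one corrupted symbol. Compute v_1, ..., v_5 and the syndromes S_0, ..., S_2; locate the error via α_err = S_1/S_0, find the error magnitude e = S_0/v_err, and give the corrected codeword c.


S = (5, 12, 8), error at position 1, error magnitude e = 12, c = [4, 12, 6, 3, 2].

Step 1: column multipliers v_i = (∏_{j≠i}(α_i − α_j))^{−1} mod 13.
  i = 1 (α = 5): (5−7)(5−12)(5−8)(5−11) = (−2)·(−7)·(−3)·(−6) = 252 ≡ 5, so v_1 = 5^{−1} = 8 (mod 13).
  i = 2 (α = 7): (7−5)(7−12)(7−8)(7−11) = 2·(−5)·(−1)·(−4) = −40 ≡ 12, so v_2 = 12^{−1} = 12 (mod 13).
  i = 3 (α = 12): (12−5)(12−7)(12−8)(12−11) = 7·5·4·1 = 140 ≡ 10, so v_3 = 10^{−1} = 4 (mod 13).
  i = 4 (α = 8): (8−5)(8−7)(8−12)(8−11) = 3·1·(−4)·(−3) = 36 ≡ 10, so v_4 = 10^{−1} = 4 (mod 13).
  i = 5 (α = 11): (11−5)(11−7)(11−12)(11−8) = 6·4·(−1)·3 = −72 ≡ 6, so v_5 = 6^{−1} = 11 (mod 13).
  v = [8, 12, 4, 4, 11].
Step 2: syndromes of r = [3, 12, 6, 3, 2] (all sums mod 13).
  S_0 = Σ v_i r_i = 8·3 + 12·12 + 4·6 + 4·3 + 11·2 = 226 ≡ 5.
  S_1 = Σ v_i α_i r_i = 8·5·3 + 12·7·12 + 4·12·6 + 4·8·3 + 11·11·2 = 1754 ≡ 12.
  α_i^2 mod 13 = [12, 10, 1, 12, 4].
  S_2 = Σ v_i α_i^2 r_i = 8·12·3 + 12·10·12 + 4·1·6 + 4·12·3 + 11·4·2 = 1984 ≡ 8.
  S = (5, 12, 8) ≠ 0, so r is not a codeword (an error is present).
Step 3: locate the error. For a single error e at position i, S_ℓ = v_i·e·α_i^ℓ, so α_err = S_1/S_0.
  S_0^{−1} = 5^{−1} = 8 (mod 13), so α_err = 12·8 = 96 ≡ 5 = α_1. Error position i = 1.
  Consistency check: S_2/S_1 = 8·12 = 96 ≡ 5 = α_err ✓ (single-error assumption holds).
Step 4: error magnitude e = S_0/v_1 = S_0·∏_{j≠1}(α_1 − α_j) = 5·5 = 25 ≡ 12 (mod 13).
Step 5: correct position 1: c_1 = r_1 − e = 3 − 12 ≡ 4 (mod 13). Hence c = [4, 12, 6, 3, 2].
  Check: interpolating c through the α_i gives m(x) = 10 + 4·x (degree < 2) with m(α_i) = c_i for every i, so c is indeed a codeword.


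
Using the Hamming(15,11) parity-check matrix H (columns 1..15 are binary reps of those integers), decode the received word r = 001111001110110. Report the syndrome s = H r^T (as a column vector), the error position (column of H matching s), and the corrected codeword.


s = (1, 1, 1, 1)^T, error position = 15, corrected codeword c = 001111001110111

Compute s = H r^T mod 2 one row at a time:
  s_1 = 0 + 1 + 1 + 1 + 0 + 1 + 1 + 0 = 5 ≡ 1 (mod 2).
  s_2 = 1 + 1 + 1 + 0 + 0 + 1 + 1 + 0 = 5 ≡ 1 (mod 2).
  s_3 = 0 + 1 + 1 + 0 + 1 + 1 + 1 + 0 = 5 ≡ 1 (mod 2).
  s_4 = 0 + 1 + 1 + 0 + 1 + 1 + 1 + 0 = 5 ≡ 1 (mod 2).
s = (1, 1, 1, 1)^T — this equals column 15 of H (binary 1111), so error is at position 15.
Correct: flip bit 15 of r = 001111001110110 to get c = 001111001110111.


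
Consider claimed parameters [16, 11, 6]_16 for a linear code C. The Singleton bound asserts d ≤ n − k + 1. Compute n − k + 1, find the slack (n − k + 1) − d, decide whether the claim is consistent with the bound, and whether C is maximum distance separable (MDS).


Singleton RHS = n − k + 1 = 6, slack = 0, bound satisfied, MDS.

Singleton bound: d ≤ n − k + 1.
Here n = 16, k = 11, so n − k + 1 = 6.
Given d = 6, check d ≤ 6: YES.
Slack = (n − k + 1) − d = 0.
The code is MDS (slack = 0).
Description: the claimed parameters are [16, 11, 6]_16; such a code would be MDS (meets Singleton bound).


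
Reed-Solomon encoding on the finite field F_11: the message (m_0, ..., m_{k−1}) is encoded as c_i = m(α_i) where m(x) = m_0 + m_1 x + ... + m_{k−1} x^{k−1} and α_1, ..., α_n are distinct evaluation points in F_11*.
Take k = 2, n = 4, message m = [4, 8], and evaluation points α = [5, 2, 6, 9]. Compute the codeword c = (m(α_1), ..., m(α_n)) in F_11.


c = [0, 9, 8, 10]

Message polynomial: m(x) = 4 + 8·x (mod 11).
For each evaluation point α_i, compute m(α_i) mod 11:
  α_1 = 5: Horner steps 8 → 0, so m(5) = 0.
  α_2 = 2: Horner steps 8 → 9, so m(2) = 9.
  α_3 = 6: Horner steps 8 → 8, so m(6) = 8.
  α_4 = 9: Horner steps 8 → 10, so m(9) = 10.
Codeword c = [0, 9, 8, 10] ∈ F_11^4.


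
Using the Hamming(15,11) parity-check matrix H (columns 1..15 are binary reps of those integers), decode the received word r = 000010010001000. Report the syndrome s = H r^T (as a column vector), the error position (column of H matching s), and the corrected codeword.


s = (0, 0, 0, 1)^T, error position = 1, corrected codeword c = 100010010001000

Compute s = H r^T mod 2 one row at a time:
  s_1 = 1 + 0 + 0 + 0 + 1 + 0 + 0 + 0 = 2 ≡ 0 (mod 2).
  s_2 = 0 + 1 + 0 + 0 + 1 + 0 + 0 + 0 = 2 ≡ 0 (mod 2).
  s_3 = 0 + 0 + 0 + 0 + 0 + 0 + 0 + 0 = 0 ≡ 0 (mod 2).
  s_4 = 0 + 0 + 1 + 0 + 0 + 0 + 0 + 0 = 1 ≡ 1 (mod 2).
s = (0, 0, 0, 1)^T — this equals column 1 of H (binary 0001), so error is at position 1.
Correct: flip bit 1 of r = 000010010001000 to get c = 100010010001000.


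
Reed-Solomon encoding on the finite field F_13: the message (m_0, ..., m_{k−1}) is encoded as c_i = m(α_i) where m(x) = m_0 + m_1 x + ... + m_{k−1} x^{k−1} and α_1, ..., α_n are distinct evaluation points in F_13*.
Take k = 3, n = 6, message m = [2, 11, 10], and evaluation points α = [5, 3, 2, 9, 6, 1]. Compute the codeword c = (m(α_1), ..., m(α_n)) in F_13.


c = [8, 8, 12, 1, 12, 10]

Message polynomial: m(x) = 2 + 11·x + 10·x^2 (mod 13).
For each evaluation point α_i, compute m(α_i) mod 13:
  α_1 = 5: Horner steps 10 → 9 → 8, so m(5) = 8.
  α_2 = 3: Horner steps 10 → 2 → 8, so m(3) = 8.
  α_3 = 2: Horner steps 10 → 5 → 12, so m(2) = 12.
  α_4 = 9: Horner steps 10 → 10 → 1, so m(9) = 1.
  α_5 = 6: Horner steps 10 → 6 → 12, so m(6) = 12.
  α_6 = 1: Horner steps 10 → 8 → 10, so m(1) = 10.
Codeword c = [8, 8, 12, 1, 12, 10] ∈ F_13^6.


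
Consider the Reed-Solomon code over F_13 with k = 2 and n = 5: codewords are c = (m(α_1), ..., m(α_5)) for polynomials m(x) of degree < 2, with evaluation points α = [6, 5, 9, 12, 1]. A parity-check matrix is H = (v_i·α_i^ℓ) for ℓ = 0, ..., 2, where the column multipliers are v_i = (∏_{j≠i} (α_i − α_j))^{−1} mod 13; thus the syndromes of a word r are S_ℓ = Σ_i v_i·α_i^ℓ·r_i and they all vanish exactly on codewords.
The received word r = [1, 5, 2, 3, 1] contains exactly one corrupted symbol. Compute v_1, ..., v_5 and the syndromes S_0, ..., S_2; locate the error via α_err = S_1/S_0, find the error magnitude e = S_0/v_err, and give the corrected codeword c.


S = (9, 9, 9), error at position 5, error magnitude e = 6, c = [1, 5, 2, 3, 8].

Step 1: column multipliers v_i = (∏_{j≠i}(α_i − α_j))^{−1} mod 13.
  i = 1 (α = 6): (6−5)(6−9)(6−12)(6−1) = 1·(−3)·(−6)·5 = 90 ≡ 12, so v_1 = 12^{−1} = 12 (mod 13).
  i = 2 (α = 5): (5−6)(5−9)(5−12)(5−1) = (−1)·(−4)·(−7)·4 = −112 ≡ 5, so v_2 = 5^{−1} = 8 (mod 13).
  i = 3 (α = 9): (9−6)(9−5)(9−12)(9−1) = 3·4·(−3)·8 = −288 ≡ 11, so v_3 = 11^{−1} = 6 (mod 13).
  i = 4 (α = 12): (12−6)(12−5)(12−9)(12−1) = 6·7·3·11 = 1386 ≡ 8, so v_4 = 8^{−1} = 5 (mod 13).
  i = 5 (α = 1): (1−6)(1−5)(1−9)(1−12) = (−5)·(−4)·(−8)·(−11) = 1760 ≡ 5, so v_5 = 5^{−1} = 8 (mod 13).
  v = [12, 8, 6, 5, 8].
Step 2: syndromes of r = [1, 5, 2, 3, 1] (all sums mod 13).
  S_0 = Σ v_i r_i = 12·1 + 8·5 + 6·2 + 5·3 + 8·1 = 87 ≡ 9.
  S_1 = Σ v_i α_i r_i = 12·6·1 + 8·5·5 + 6·9·2 + 5·12·3 + 8·1·1 = 568 ≡ 9.
  α_i^2 mod 13 = [10, 12, 3, 1, 1].
  S_2 = Σ v_i α_i^2 r_i = 12·10·1 + 8·12·5 + 6·3·2 + 5·1·3 + 8·1·1 = 659 ≡ 9.
  S = (9, 9, 9) ≠ 0, so r is not a codeword (an error is present).
Step 3: locate the error. For a single error e at position i, S_ℓ = v_i·e·α_i^ℓ, so α_err = S_1/S_0.
  S_0^{−1} = 9^{−1} = 3 (mod 13), so α_err = 9·3 = 27 ≡ 1 = α_5. Error position i = 5.
  Consistency check: S_2/S_1 = 9·3 = 27 ≡ 1 = α_err ✓ (single-error assumption holds).
Step 4: error magnitude e = S_0/v_5 = S_0·∏_{j≠5}(α_5 − α_j) = 9·5 = 45 ≡ 6 (mod 13).
Step 5: correct position 5: c_5 = r_5 − e = 1 − 6 ≡ 8 (mod 13). Hence c = [1, 5, 2, 3, 8].
  Check: interpolating c through the α_i gives m(x) = 12 + 9·x (degree < 2) with m(α_i) = c_i for every i, so c is indeed a codeword.


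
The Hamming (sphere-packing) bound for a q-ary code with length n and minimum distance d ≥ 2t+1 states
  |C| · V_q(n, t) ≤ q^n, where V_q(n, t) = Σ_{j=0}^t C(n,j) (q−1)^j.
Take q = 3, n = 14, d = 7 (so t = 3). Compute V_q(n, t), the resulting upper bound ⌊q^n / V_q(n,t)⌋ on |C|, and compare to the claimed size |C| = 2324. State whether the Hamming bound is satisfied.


V_q(n, t) = 3305, q^n = 4782969, Hamming bound = 1447, |C| = 2324 > bound (violated).

Step 1: Compute V_q(n, t) = Σ_{j=0}^3 C(n, j) (q−1)^j.
  j = 0: C(14,0)·(2)^0 = 1·1 = 1.
  j = 1: C(14,1)·(2)^1 = 14·2 = 28.
  j = 2: C(14,2)·(2)^2 = 91·4 = 364.
  j = 3: C(14,3)·(2)^3 = 364·8 = 2912.
  V_q(n, t) = 1 + 28 + 364 + 2912 = 3305.
Step 2: q^n = 3^14 = 4782969.
Step 3: Hamming bound ⌊q^n / V_q(n,t)⌋ = ⌊4782969/3305⌋ = 1447.
Step 4: Compare |C| = 2324 to 1447: violated.
The claimed |C| lies above the Hamming bound, so no 3-ary code of length 14 with d ≥ 7 can have 2324 codewords.


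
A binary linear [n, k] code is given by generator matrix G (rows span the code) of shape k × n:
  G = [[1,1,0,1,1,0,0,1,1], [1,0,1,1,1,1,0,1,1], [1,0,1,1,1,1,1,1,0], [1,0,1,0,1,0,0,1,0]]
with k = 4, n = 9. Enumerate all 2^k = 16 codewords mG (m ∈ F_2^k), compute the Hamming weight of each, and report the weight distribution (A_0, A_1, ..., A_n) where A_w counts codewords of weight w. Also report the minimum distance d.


Weight distribution: A_0 = 1, A_2 = 1, A_3 = 3, A_4 = 3, A_5 = 2, A_6 = 3, A_7 = 3. Minimum distance d = 2.

Enumerate all 2^4 = 16 messages m ∈ F_2^4.
For each, compute codeword c = mG in F_2^9, then tally its weight.
  m = 0000 → c = 000000000, weight = 0.
  m = 1000 → c = 110110011, weight = 6.
  m = 0100 → c = 101111011, weight = 7.
  m = 1100 → c = 011001000, weight = 3.
  m = 0010 → c = 101111110, weight = 7.
  m = 1010 → c = 011001101, weight = 5.
  m = 0110 → c = 000000101, weight = 2.
  m = 1110 → c = 110110110, weight = 6.
  m = 0001 → c = 101010010, weight = 4.
  m = 1001 → c = 011100001, weight = 4.
  m = 0101 → c = 000101001, weight = 3.
  m = 1101 → c = 110011010, weight = 5.
  m = 0011 → c = 000101100, weight = 3.
  m = 1011 → c = 110011111, weight = 7.
  m = 0111 → c = 101010111, weight = 6.
  m = 1111 → c = 011100100, weight = 4.
Tally weights:
  weight 0: 1 codewords.
  weight 2: 1 codewords.
  weight 3: 3 codewords.
  weight 4: 3 codewords.
  weight 5: 2 codewords.
  weight 6: 3 codewords.
  weight 7: 3 codewords.
Minimum distance d = smallest w > 0 with A_w > 0 = 2.
Sanity: Σ A_w = 16 = 2^4 = 16 ✓.


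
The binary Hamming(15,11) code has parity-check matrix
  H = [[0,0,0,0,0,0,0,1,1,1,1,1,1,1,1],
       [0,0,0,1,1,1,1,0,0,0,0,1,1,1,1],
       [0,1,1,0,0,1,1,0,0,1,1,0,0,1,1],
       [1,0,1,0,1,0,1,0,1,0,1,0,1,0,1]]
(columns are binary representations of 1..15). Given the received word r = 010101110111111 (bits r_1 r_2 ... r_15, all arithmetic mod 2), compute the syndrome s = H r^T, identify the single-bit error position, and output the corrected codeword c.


s = (1, 1, 1, 0)^T, error position = 14, corrected codeword c = 010101110111101

Compute s = H r^T mod 2 one row at a time:
  s_1 = 1 + 0 + 1 + 1 + 1 + 1 + 1 + 1 = 7 ≡ 1 (mod 2).
  s_2 = 1 + 0 + 1 + 1 + 1 + 1 + 1 + 1 = 7 ≡ 1 (mod 2).
  s_3 = 1 + 0 + 1 + 1 + 1 + 1 + 1 + 1 = 7 ≡ 1 (mod 2).
  s_4 = 0 + 0 + 0 + 1 + 0 + 1 + 1 + 1 = 4 ≡ 0 (mod 2).
s = (1, 1, 1, 0)^T — this equals column 14 of H (binary 1110), so error is at position 14.
Correct: flip bit 14 of r = 010101110111111 to get c = 010101110111101.


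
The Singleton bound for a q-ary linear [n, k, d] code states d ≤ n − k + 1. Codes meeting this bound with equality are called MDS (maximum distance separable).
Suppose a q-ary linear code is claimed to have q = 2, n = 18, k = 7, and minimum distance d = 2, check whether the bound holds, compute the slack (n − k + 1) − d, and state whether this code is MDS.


Singleton RHS = n − k + 1 = 12, slack = 10, bound satisfied, not MDS.

Singleton bound: d ≤ n − k + 1.
Here n = 18, k = 7, so n − k + 1 = 12.
Given d = 2, check d ≤ 12: YES.
Slack = (n − k + 1) − d = 10.
The code is NOT MDS (slack = 10 > 0).
Description: the claimed parameters are [18, 7, 2]_2; such a code would be non-MDS.


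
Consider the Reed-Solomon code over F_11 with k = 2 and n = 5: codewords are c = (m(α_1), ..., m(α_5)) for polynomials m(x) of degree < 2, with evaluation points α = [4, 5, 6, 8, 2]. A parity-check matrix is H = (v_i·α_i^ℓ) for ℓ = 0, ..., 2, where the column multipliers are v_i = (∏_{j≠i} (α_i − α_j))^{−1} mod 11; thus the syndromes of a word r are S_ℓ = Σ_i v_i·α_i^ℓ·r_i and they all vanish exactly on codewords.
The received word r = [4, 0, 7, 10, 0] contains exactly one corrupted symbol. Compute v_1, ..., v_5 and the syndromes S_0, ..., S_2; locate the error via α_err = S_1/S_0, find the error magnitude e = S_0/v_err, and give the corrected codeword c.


S = (10, 9, 7), error at position 5, error magnitude e = 10, c = [4, 0, 7, 10, 1].

Step 1: column multipliers v_i = (∏_{j≠i}(α_i − α_j))^{−1} mod 11.
  i = 1 (α = 4): (4−5)(4−6)(4−8)(4−2) = (−1)·(−2)·(−4)·2 = −16 ≡ 6, so v_1 = 6^{−1} = 2 (mod 11).
  i = 2 (α = 5): (5−4)(5−6)(5−8)(5−2) = 1·(−1)·(−3)·3 = 9 ≡ 9, so v_2 = 9^{−1} = 5 (mod 11).
  i = 3 (α = 6): (6−4)(6−5)(6−8)(6−2) = 2·1·(−2)·4 = −16 ≡ 6, so v_3 = 6^{−1} = 2 (mod 11).
  i = 4 (α = 8): (8−4)(8−5)(8−6)(8−2) = 4·3·2·6 = 144 ≡ 1, so v_4 = 1^{−1} = 1 (mod 11).
  i = 5 (α = 2): (2−4)(2−5)(2−6)(2−8) = (−2)·(−3)·(−4)·(−6) = 144 ≡ 1, so v_5 = 1^{−1} = 1 (mod 11).
  v = [2, 5, 2, 1, 1].
Step 2: syndromes of r = [4, 0, 7, 10, 0] (all sums mod 11).
  S_0 = Σ v_i r_i = 2·4 + 5·0 + 2·7 + 1·10 + 1·0 = 32 ≡ 10.
  S_1 = Σ v_i α_i r_i = 2·4·4 + 5·5·0 + 2·6·7 + 1·8·10 + 1·2·0 = 196 ≡ 9.
  α_i^2 mod 11 = [5, 3, 3, 9, 4].
  S_2 = Σ v_i α_i^2 r_i = 2·5·4 + 5·3·0 + 2·3·7 + 1·9·10 + 1·4·0 = 172 ≡ 7.
  S = (10, 9, 7) ≠ 0, so r is not a codeword (an error is present).
Step 3: locate the error. For a single error e at position i, S_ℓ = v_i·e·α_i^ℓ, so α_err = S_1/S_0.
  S_0^{−1} = 10^{−1} = 10 (mod 11), so α_err = 9·10 = 90 ≡ 2 = α_5. Error position i = 5.
  Consistency check: S_2/S_1 = 7·5 = 35 ≡ 2 = α_err ✓ (single-error assumption holds).
Step 4: error magnitude e = S_0/v_5 = S_0·∏_{j≠5}(α_5 − α_j) = 10·1 = 10 ≡ 10 (mod 11).
Step 5: correct position 5: c_5 = r_5 − e = 0 − 10 ≡ 1 (mod 11). Hence c = [4, 0, 7, 10, 1].
  Check: interpolating c through the α_i gives m(x) = 9 + 7·x (degree < 2) with m(α_i) = c_i for every i, so c is indeed a codeword.


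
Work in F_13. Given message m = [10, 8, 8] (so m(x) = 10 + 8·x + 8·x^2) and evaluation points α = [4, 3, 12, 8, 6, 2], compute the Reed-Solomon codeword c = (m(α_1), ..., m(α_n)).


c = [1, 2, 10, 1, 8, 6]

Message polynomial: m(x) = 10 + 8·x + 8·x^2 (mod 13).
For each evaluation point α_i, compute m(α_i) mod 13:
  α_1 = 4: Horner steps 8 → 1 → 1, so m(4) = 1.
  α_2 = 3: Horner steps 8 → 6 → 2, so m(3) = 2.
  α_3 = 12: Horner steps 8 → 0 → 10, so m(12) = 10.
  α_4 = 8: Horner steps 8 → 7 → 1, so m(8) = 1.
  α_5 = 6: Horner steps 8 → 4 → 8, so m(6) = 8.
  α_6 = 2: Horner steps 8 → 11 → 6, so m(2) = 6.
Codeword c = [1, 2, 10, 1, 8, 6] ∈ F_13^6.


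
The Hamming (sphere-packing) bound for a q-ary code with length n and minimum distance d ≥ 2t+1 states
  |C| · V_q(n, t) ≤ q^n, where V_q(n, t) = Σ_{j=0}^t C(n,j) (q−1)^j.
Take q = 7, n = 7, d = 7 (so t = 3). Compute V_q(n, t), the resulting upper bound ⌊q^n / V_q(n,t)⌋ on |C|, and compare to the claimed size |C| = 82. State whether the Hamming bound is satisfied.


V_q(n, t) = 8359, q^n = 823543, Hamming bound = 98, |C| = 82 ≤ bound (satisfied).

Step 1: Compute V_q(n, t) = Σ_{j=0}^3 C(n, j) (q−1)^j.
  j = 0: C(7,0)·(6)^0 = 1·1 = 1.
  j = 1: C(7,1)·(6)^1 = 7·6 = 42.
  j = 2: C(7,2)·(6)^2 = 21·36 = 756.
  j = 3: C(7,3)·(6)^3 = 35·216 = 7560.
  V_q(n, t) = 1 + 42 + 756 + 7560 = 8359.
Step 2: q^n = 7^7 = 823543.
Step 3: Hamming bound ⌊q^n / V_q(n,t)⌋ = ⌊823543/8359⌋ = 98.
Step 4: Compare |C| = 82 to 98: satisfied.
The claimed |C| lies below the Hamming bound.


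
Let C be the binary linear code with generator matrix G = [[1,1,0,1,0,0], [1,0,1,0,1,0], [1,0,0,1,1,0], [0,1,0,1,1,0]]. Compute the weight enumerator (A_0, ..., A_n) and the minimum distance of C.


Weight distribution: A_0 = 1, A_1 = 2, A_2 = 4, A_3 = 6, A_4 = 3. Minimum distance d = 1.

Enumerate all 2^4 = 16 messages m ∈ F_2^4.
For each, compute codeword c = mG in F_2^6, then tally its weight.
  m = 0000 → c = 000000, weight = 0.
  m = 1000 → c = 110100, weight = 3.
  m = 0100 → c = 101010, weight = 3.
  m = 1100 → c = 011110, weight = 4.
  m = 0010 → c = 100110, weight = 3.
  m = 1010 → c = 010010, weight = 2.
  m = 0110 → c = 001100, weight = 2.
  m = 1110 → c = 111000, weight = 3.
  m = 0001 → c = 010110, weight = 3.
  m = 1001 → c = 100010, weight = 2.
  m = 0101 → c = 111100, weight = 4.
  m = 1101 → c = 001000, weight = 1.
  m = 0011 → c = 110000, weight = 2.
  m = 1011 → c = 000100, weight = 1.
  m = 0111 → c = 011010, weight = 3.
  m = 1111 → c = 101110, weight = 4.
Tally weights:
  weight 0: 1 codewords.
  weight 1: 2 codewords.
  weight 2: 4 codewords.
  weight 3: 6 codewords.
  weight 4: 3 codewords.
Minimum distance d = smallest w > 0 with A_w > 0 = 1.
Sanity: Σ A_w = 16 = 2^4 = 16 ✓.


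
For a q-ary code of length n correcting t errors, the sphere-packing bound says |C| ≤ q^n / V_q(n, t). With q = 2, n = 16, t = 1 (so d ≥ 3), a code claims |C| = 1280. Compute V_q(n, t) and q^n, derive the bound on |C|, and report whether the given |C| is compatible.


V_q(n, t) = 17, q^n = 65536, Hamming bound = 3855, |C| = 1280 ≤ bound (satisfied).

Step 1: Compute V_q(n, t) = Σ_{j=0}^1 C(n, j) (q−1)^j.
  j = 0: C(16,0)·(1)^0 = 1·1 = 1.
  j = 1: C(16,1)·(1)^1 = 16·1 = 16.
  V_q(n, t) = 1 + 16 = 17.
Step 2: q^n = 2^16 = 65536.
Step 3: Hamming bound ⌊q^n / V_q(n,t)⌋ = ⌊65536/17⌋ = 3855.
Step 4: Compare |C| = 1280 to 3855: satisfied.
The claimed |C| lies below the Hamming bound.


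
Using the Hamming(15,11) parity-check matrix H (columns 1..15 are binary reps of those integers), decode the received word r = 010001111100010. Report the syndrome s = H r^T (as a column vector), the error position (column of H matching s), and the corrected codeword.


s = (0, 1, 1, 0)^T, error position = 6, corrected codeword c = 010000111100010

Compute s = H r^T mod 2 one row at a time:
  s_1 = 1 + 1 + 1 + 0 + 0 + 0 + 1 + 0 = 4 ≡ 0 (mod 2).
  s_2 = 0 + 0 + 1 + 1 + 0 + 0 + 1 + 0 = 3 ≡ 1 (mod 2).
  s_3 = 1 + 0 + 1 + 1 + 1 + 0 + 1 + 0 = 5 ≡ 1 (mod 2).
  s_4 = 0 + 0 + 0 + 1 + 1 + 0 + 0 + 0 = 2 ≡ 0 (mod 2).
s = (0, 1, 1, 0)^T — this equals column 6 of H (binary 0110), so error is at position 6.
Correct: flip bit 6 of r = 010001111100010 to get c = 010000111100010.
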